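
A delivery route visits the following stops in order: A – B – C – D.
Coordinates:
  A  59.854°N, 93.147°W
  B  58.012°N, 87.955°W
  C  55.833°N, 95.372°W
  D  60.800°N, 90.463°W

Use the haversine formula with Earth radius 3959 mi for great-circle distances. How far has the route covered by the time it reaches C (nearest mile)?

Leg distances:
A→B: 224.6 mi  (cumulative 224.6 mi)
B→C: 317.4 mi  (cumulative 542.0 mi)
Cumulative distance at C ≈ 542 mi.

542 mi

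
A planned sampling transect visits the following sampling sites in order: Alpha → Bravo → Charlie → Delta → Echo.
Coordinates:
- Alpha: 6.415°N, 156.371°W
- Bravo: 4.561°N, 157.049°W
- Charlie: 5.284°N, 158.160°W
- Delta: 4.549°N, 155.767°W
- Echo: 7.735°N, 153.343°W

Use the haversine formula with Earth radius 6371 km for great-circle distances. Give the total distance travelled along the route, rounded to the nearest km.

1088 km

Leg distances:
Alpha→Bravo: 219.4 km  (cumulative 219.4 km)
Bravo→Charlie: 147.0 km  (cumulative 366.4 km)
Charlie→Delta: 277.4 km  (cumulative 643.8 km)
Delta→Echo: 444.2 km  (cumulative 1088.0 km)
Total route length ≈ 1088 km.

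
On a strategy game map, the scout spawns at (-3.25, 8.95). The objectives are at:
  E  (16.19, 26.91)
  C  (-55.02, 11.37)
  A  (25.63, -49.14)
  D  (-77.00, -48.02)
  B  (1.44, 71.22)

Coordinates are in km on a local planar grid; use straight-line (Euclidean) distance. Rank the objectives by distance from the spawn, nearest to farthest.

E, C, B, A, D

Computing each straight-line distance from (-3.25, 8.95):
E (16.19, 26.91): 26.5 km
C (-55.02, 11.37): 51.8 km
B (1.44, 71.22): 62.4 km
A (25.63, -49.14): 64.9 km
D (-77.00, -48.02): 93.2 km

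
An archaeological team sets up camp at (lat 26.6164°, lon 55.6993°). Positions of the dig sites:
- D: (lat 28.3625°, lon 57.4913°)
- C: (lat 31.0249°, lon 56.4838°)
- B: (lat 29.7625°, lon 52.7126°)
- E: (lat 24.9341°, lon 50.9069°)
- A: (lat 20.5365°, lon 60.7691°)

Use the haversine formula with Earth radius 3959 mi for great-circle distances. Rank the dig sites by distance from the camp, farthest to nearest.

Computing each great-circle distance from (lat 26.6164°, lon 55.6993°):
A (lat 20.5365°, lon 60.7691°): 528.6 mi
E (lat 24.9341°, lon 50.9069°): 320.0 mi
C (lat 31.0249°, lon 56.4838°): 308.3 mi
B (lat 29.7625°, lon 52.7126°): 283.4 mi
D (lat 28.3625°, lon 57.4913°): 163.2 mi

A, E, C, B, D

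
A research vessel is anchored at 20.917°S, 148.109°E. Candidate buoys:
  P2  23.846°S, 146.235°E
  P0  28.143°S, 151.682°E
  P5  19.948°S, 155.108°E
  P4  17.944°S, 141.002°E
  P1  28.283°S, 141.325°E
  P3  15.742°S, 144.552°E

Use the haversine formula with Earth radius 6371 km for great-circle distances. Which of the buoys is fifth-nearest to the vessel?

P0

Distances from the vessel (20.917°S, 148.109°E):
P2: 378.4 km
P3: 687.0 km
P5: 737.1 km
P4: 815.1 km
P0: 880.9 km
P1: 1067.8 km
The fifth-nearest is P0 at 880.9 km.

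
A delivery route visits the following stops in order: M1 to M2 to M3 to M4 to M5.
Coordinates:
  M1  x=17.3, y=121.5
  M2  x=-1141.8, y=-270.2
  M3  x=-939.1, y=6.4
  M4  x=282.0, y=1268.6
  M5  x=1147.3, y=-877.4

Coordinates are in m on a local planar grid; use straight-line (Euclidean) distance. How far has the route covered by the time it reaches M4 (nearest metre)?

Leg distances:
M1→M2: 1223.5 m  (cumulative 1223.5 m)
M2→M3: 342.9 m  (cumulative 1566.4 m)
M3→M4: 1756.2 m  (cumulative 3322.6 m)
Cumulative distance at M4 ≈ 3323 m.

3323 m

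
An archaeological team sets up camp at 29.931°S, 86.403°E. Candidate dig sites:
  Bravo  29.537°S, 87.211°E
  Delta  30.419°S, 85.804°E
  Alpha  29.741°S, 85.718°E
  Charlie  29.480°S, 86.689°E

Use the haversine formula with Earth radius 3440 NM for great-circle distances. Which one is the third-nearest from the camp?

Delta

Distance to each, sorted:
Charlie: 30.9 NM
Alpha: 37.5 NM
Delta: 42.7 NM
Bravo: 48.3 NM
The third-nearest is Delta at 42.7 NM.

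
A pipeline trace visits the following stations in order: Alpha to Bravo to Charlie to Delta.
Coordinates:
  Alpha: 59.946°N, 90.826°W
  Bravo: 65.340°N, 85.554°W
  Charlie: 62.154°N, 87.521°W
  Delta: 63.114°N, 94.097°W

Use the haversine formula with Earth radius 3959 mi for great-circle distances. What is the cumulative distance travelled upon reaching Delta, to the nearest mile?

Leg distances:
Alpha→Bravo: 408.3 mi  (cumulative 408.3 mi)
Bravo→Charlie: 228.2 mi  (cumulative 636.4 mi)
Charlie→Delta: 219.0 mi  (cumulative 855.5 mi)
Cumulative distance at Delta ≈ 855 mi.

855 mi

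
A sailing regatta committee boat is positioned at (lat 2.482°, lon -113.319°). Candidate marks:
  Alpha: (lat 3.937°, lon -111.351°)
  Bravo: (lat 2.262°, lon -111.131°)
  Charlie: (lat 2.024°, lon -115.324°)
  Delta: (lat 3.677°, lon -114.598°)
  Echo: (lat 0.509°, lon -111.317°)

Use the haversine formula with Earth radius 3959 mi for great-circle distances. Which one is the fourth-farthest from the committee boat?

Charlie

Distance to each, sorted:
Echo: 194.2 mi
Alpha: 168.9 mi
Bravo: 151.8 mi
Charlie: 142.0 mi
Delta: 120.9 mi
The fourth-farthest is Charlie at 142.0 mi.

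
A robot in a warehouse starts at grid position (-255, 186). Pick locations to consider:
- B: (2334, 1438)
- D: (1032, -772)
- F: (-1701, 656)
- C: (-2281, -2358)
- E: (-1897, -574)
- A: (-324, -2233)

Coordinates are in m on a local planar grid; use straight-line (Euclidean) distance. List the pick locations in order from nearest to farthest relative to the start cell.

Distance from the start cell at (-255, 186) to each:
F (-1701, 656): 1520.5 m
D (1032, -772): 1604.4 m
E (-1897, -574): 1809.4 m
A (-324, -2233): 2420.0 m
B (2334, 1438): 2875.8 m
C (-2281, -2358): 3252.2 m

F, D, E, A, B, C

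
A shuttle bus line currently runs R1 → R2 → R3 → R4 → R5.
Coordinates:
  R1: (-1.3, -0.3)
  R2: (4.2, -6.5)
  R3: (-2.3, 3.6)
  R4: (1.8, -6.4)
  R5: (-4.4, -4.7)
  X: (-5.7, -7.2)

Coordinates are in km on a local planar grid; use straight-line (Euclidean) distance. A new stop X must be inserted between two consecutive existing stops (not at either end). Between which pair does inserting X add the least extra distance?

Added distance for inserting X between each consecutive pair:
R1–R2: 9.8 km
R2–R3: 9.2 km
R3–R4: 8.1 km
R4–R5: 3.9 km
Smallest added distance is 3.9 km, inserting between R4 and R5.

between R4 and R5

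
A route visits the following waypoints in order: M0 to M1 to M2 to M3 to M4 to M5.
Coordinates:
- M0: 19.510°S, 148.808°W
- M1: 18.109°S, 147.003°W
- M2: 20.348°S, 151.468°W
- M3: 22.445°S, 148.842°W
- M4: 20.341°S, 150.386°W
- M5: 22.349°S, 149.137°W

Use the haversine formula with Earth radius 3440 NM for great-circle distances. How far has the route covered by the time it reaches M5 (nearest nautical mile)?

905 NM

Leg distances:
M0→M1: 132.7 NM  (cumulative 132.7 NM)
M1→M2: 286.6 NM  (cumulative 419.2 NM)
M2→M3: 193.4 NM  (cumulative 612.6 NM)
M3→M4: 153.0 NM  (cumulative 765.6 NM)
M4→M5: 139.3 NM  (cumulative 904.9 NM)
Cumulative distance at M5 ≈ 905 NM.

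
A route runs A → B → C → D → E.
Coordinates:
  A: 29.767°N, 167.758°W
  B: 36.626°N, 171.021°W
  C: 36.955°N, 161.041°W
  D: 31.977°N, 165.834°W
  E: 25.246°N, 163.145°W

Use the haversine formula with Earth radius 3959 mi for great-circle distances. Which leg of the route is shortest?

Leg distances:
A→B: 510.0 mi
B→C: 552.5 mi
C→D: 439.0 mi
D→E: 492.8 mi
The shortest leg is C–D at 439.0 mi.

C–D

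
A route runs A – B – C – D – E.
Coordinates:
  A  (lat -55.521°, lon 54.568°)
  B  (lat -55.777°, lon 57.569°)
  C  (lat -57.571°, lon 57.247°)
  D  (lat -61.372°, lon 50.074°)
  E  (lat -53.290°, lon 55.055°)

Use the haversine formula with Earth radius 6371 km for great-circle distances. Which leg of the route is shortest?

A–B

Leg distances:
A→B: 190.4 km
B→C: 200.5 km
C→D: 584.8 km
D→E: 946.4 km
The shortest leg is A–B at 190.4 km.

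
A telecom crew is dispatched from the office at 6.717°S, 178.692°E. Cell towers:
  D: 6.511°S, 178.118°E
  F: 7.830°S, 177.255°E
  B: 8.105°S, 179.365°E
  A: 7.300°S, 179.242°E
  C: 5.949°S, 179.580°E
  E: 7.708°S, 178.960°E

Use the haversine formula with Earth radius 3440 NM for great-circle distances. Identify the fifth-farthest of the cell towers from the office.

A

Distance to each, sorted:
F: 108.6 NM
B: 92.5 NM
C: 70.2 NM
E: 61.6 NM
A: 48.0 NM
D: 36.4 NM
The fifth-farthest is A at 48.0 NM.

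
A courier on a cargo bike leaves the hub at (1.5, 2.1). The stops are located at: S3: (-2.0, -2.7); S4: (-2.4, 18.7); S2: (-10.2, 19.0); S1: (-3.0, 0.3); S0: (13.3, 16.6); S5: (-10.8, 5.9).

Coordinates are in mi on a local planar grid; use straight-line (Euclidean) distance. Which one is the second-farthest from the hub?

S0

Distances from the hub ((1.5, 2.1)):
S2: 20.6 mi
S0: 18.7 mi
S4: 17.1 mi
S5: 12.9 mi
S3: 5.9 mi
S1: 4.8 mi
The second-farthest is S0 at 18.7 mi.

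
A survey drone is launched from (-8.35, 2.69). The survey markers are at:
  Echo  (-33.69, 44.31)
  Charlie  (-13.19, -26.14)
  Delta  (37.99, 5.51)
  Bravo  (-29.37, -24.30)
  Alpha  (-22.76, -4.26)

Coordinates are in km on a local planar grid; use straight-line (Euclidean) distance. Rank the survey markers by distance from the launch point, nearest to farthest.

Computing each straight-line distance from (-8.35, 2.69):
Alpha (-22.76, -4.26): 16.0 km
Charlie (-13.19, -26.14): 29.2 km
Bravo (-29.37, -24.30): 34.2 km
Delta (37.99, 5.51): 46.4 km
Echo (-33.69, 44.31): 48.7 km

Alpha, Charlie, Bravo, Delta, Echo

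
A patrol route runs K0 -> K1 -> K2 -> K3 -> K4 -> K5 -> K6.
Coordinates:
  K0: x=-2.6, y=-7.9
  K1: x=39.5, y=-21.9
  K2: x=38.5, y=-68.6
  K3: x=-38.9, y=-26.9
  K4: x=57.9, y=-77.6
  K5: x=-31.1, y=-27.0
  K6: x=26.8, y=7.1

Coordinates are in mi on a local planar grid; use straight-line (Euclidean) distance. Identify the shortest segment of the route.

K0–K1

Leg distances:
K0→K1: 44.4 mi
K1→K2: 46.7 mi
K2→K3: 87.9 mi
K3→K4: 109.3 mi
K4→K5: 102.4 mi
K5→K6: 67.2 mi
The shortest leg is K0–K1 at 44.4 mi.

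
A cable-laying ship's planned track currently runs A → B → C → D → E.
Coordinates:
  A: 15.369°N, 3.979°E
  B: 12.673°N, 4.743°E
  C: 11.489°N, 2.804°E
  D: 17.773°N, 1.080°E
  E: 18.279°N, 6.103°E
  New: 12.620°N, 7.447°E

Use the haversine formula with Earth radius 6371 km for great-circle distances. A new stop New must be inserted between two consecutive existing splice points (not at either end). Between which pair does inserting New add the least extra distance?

between A and B

Added distance for inserting New between each consecutive pair:
A–B: 465.7 km
B–C: 565.2 km
C–D: 688.8 km
D–E: 1002.9 km
Smallest added distance is 465.7 km, inserting between A and B.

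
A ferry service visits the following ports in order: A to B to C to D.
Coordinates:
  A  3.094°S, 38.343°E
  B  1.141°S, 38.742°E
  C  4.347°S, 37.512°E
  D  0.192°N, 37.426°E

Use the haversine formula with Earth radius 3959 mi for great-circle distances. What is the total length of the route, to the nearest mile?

689 mi

Leg distances:
A→B: 137.7 mi  (cumulative 137.7 mi)
B→C: 237.2 mi  (cumulative 375.0 mi)
C→D: 313.7 mi  (cumulative 688.7 mi)
Total route length ≈ 689 mi.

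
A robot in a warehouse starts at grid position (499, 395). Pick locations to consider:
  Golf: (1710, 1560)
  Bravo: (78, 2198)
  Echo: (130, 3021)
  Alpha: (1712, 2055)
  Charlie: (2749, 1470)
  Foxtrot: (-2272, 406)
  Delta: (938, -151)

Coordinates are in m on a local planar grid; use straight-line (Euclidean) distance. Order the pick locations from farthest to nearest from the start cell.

Foxtrot, Echo, Charlie, Alpha, Bravo, Golf, Delta

Distance from the start cell at (499, 395) to each:
Foxtrot (-2272, 406): 2771.0 m
Echo (130, 3021): 2651.8 m
Charlie (2749, 1470): 2493.6 m
Alpha (1712, 2055): 2056.0 m
Bravo (78, 2198): 1851.5 m
Golf (1710, 1560): 1680.4 m
Delta (938, -151): 700.6 m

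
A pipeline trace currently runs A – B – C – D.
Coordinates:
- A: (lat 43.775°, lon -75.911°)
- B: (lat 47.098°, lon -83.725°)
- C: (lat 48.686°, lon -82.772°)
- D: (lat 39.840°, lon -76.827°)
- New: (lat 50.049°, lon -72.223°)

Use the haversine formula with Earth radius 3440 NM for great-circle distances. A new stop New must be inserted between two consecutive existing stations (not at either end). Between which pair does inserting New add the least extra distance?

between C and D

Added distance for inserting New between each consecutive pair:
A–B: 510.6 NM
B–C: 806.8 NM
C–D: 474.2 NM
Smallest added distance is 474.2 NM, inserting between C and D.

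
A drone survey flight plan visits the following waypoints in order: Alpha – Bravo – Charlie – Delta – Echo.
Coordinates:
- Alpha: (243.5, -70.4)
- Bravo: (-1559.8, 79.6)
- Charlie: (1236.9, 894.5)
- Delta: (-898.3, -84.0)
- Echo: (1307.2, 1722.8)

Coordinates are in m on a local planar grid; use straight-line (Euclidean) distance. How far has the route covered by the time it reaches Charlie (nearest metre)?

Leg distances:
Alpha→Bravo: 1809.5 m  (cumulative 1809.5 m)
Bravo→Charlie: 2913.0 m  (cumulative 4722.5 m)
Cumulative distance at Charlie ≈ 4723 m.

4723 m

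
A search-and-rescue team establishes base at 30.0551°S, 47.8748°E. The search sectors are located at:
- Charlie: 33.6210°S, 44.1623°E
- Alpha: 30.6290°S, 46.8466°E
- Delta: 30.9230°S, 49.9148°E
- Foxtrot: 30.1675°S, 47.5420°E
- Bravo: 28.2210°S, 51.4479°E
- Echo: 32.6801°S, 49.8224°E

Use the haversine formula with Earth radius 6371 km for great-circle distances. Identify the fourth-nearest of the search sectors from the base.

Echo

Distance to each, sorted:
Foxtrot: 34.4 km
Alpha: 117.5 km
Delta: 218.0 km
Echo: 345.5 km
Bravo: 402.5 km
Charlie: 529.3 km
The fourth-nearest is Echo at 345.5 km.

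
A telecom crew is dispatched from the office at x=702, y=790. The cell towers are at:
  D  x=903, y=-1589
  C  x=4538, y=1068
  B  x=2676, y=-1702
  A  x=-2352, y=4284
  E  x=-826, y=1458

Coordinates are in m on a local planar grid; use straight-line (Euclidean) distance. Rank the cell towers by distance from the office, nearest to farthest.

E, D, B, C, A

Distance from the office at x=702, y=790 to each:
E x=-826, y=1458: 1667.6 m
D x=903, y=-1589: 2387.5 m
B x=2676, y=-1702: 3179.1 m
C x=4538, y=1068: 3846.1 m
A x=-2352, y=4284: 4640.6 m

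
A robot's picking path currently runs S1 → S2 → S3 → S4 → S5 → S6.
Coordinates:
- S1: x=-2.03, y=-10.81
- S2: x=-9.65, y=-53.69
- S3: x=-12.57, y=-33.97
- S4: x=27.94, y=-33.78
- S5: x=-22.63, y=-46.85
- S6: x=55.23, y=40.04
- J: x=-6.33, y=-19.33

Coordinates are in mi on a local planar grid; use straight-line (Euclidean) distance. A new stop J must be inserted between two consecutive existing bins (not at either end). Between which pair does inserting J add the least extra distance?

between S1 and S2

Added distance for inserting J between each consecutive pair:
S1–S2: 0.5 mi
S2–S3: 30.5 mi
S3–S4: 12.6 mi
S4–S5: 16.9 mi
S5–S6: 0.8 mi
Smallest added distance is 0.5 mi, inserting between S1 and S2.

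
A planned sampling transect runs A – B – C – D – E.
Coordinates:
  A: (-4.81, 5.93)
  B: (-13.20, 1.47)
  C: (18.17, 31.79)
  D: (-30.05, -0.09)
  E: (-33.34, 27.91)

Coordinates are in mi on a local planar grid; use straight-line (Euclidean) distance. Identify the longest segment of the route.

Leg distances:
A→B: 9.5 mi
B→C: 43.6 mi
C→D: 57.8 mi
D→E: 28.2 mi
The longest leg is C–D at 57.8 mi.

C–D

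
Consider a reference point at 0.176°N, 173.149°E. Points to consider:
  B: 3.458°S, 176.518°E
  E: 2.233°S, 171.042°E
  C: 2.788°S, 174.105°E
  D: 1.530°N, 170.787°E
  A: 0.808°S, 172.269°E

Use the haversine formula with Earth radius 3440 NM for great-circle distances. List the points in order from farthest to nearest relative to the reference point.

Distances from the reference point:
B 3.458°S, 176.518°E: 297.4 NM
E 2.233°S, 171.042°E: 192.1 NM
C 2.788°S, 174.105°E: 187.0 NM
D 1.530°N, 170.787°E: 163.4 NM
A 0.808°S, 172.269°E: 79.3 NM

B, E, C, D, A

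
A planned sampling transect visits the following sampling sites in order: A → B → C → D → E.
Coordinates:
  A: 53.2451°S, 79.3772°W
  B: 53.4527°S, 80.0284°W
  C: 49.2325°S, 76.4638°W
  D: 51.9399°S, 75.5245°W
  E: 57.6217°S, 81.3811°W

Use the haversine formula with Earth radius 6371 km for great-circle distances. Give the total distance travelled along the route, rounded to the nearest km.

1622 km

Leg distances:
A→B: 49.0 km  (cumulative 49.0 km)
B→C: 530.4 km  (cumulative 579.4 km)
C→D: 308.3 km  (cumulative 887.7 km)
D→E: 734.4 km  (cumulative 1622.1 km)
Total route length ≈ 1622 km.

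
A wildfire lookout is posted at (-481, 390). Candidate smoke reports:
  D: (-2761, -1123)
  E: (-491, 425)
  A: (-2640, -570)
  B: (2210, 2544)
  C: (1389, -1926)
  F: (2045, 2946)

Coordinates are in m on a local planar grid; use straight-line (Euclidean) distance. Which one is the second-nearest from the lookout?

A

Distance to each, sorted:
E: 36.4 m
A: 2362.8 m
D: 2736.3 m
C: 2976.7 m
B: 3446.9 m
F: 3593.6 m
The second-nearest is A at 2362.8 m.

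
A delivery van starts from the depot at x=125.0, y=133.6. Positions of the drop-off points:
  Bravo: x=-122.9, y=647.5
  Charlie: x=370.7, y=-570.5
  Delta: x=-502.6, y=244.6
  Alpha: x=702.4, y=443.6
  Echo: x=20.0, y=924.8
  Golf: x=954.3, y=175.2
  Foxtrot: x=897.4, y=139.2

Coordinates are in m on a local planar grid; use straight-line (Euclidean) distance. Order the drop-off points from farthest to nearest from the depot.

Computing each straight-line distance from x=125.0, y=133.6:
Golf x=954.3, y=175.2: 830.3 m
Echo x=20.0, y=924.8: 798.1 m
Foxtrot x=897.4, y=139.2: 772.4 m
Charlie x=370.7, y=-570.5: 745.7 m
Alpha x=702.4, y=443.6: 655.4 m
Delta x=-502.6, y=244.6: 637.3 m
Bravo x=-122.9, y=647.5: 570.6 m

Golf, Echo, Foxtrot, Charlie, Alpha, Delta, Bravo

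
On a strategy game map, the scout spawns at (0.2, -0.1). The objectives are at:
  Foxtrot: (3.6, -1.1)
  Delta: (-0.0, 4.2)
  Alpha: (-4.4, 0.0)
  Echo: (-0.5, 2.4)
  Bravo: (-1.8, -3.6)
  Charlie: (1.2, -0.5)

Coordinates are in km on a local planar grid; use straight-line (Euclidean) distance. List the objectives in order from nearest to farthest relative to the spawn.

Charlie, Echo, Foxtrot, Bravo, Delta, Alpha

Computing each straight-line distance from (0.2, -0.1):
Charlie (1.2, -0.5): 1.1 km
Echo (-0.5, 2.4): 2.6 km
Foxtrot (3.6, -1.1): 3.5 km
Bravo (-1.8, -3.6): 4.0 km
Delta (-0.0, 4.2): 4.3 km
Alpha (-4.4, 0.0): 4.6 km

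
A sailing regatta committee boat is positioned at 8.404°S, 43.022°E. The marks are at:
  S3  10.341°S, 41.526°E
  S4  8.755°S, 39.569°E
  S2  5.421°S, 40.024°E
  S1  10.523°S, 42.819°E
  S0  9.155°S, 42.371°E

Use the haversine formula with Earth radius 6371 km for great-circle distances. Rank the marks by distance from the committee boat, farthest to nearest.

Computing each great-circle distance from 8.404°S, 43.022°E:
S2 5.421°S, 40.024°E: 468.5 km
S4 8.755°S, 39.569°E: 381.7 km
S3 10.341°S, 41.526°E: 270.8 km
S1 10.523°S, 42.819°E: 236.7 km
S0 9.155°S, 42.371°E: 110.0 km

S2, S4, S3, S1, S0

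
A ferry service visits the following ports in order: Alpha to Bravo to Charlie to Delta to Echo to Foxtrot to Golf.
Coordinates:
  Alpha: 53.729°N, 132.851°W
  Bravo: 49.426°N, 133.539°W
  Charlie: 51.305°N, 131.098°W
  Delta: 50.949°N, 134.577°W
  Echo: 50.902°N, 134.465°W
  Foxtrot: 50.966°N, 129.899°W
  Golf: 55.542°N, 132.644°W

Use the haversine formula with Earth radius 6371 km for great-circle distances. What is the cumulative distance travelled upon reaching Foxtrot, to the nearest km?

1328 km

Leg distances:
Alpha→Bravo: 480.8 km  (cumulative 480.8 km)
Bravo→Charlie: 271.3 km  (cumulative 752.1 km)
Charlie→Delta: 246.0 km  (cumulative 998.1 km)
Delta→Echo: 9.4 km  (cumulative 1007.5 km)
Echo→Foxtrot: 320.0 km  (cumulative 1327.5 km)
Cumulative distance at Foxtrot ≈ 1328 km.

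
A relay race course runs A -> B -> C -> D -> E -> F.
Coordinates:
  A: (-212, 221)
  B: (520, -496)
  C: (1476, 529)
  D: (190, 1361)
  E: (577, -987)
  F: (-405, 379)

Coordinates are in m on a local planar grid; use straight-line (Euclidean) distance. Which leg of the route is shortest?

A–B

Leg distances:
A→B: 1024.7 m
B→C: 1401.6 m
C→D: 1531.7 m
D→E: 2379.7 m
E→F: 1682.3 m
The shortest leg is A–B at 1024.7 m.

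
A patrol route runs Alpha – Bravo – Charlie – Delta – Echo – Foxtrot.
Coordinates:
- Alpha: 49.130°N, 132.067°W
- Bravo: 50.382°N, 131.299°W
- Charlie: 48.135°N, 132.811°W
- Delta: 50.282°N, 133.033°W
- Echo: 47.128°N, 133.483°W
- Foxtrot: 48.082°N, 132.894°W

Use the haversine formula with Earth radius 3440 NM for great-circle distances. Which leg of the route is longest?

Leg distances:
Alpha→Bravo: 80.9 NM
Bravo→Charlie: 147.3 NM
Charlie→Delta: 129.2 NM
Delta→Echo: 190.2 NM
Echo→Foxtrot: 62.0 NM
The longest leg is Delta–Echo at 190.2 NM.

Delta–Echo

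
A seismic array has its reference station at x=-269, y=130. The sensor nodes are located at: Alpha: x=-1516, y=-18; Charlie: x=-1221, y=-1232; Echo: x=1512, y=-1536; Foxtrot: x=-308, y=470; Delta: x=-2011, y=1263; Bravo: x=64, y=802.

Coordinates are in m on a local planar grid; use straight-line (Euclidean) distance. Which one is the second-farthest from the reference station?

Distance to each, sorted:
Echo: 2438.8 m
Delta: 2078.0 m
Charlie: 1661.7 m
Alpha: 1255.8 m
Bravo: 750.0 m
Foxtrot: 342.2 m
The second-farthest is Delta at 2078.0 m.

Delta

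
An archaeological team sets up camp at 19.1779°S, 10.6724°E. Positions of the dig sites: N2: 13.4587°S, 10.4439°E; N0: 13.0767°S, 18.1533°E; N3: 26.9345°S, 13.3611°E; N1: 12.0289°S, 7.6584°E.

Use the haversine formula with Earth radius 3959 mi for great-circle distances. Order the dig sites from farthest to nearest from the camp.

Computing each great-circle distance from 19.1779°S, 10.6724°E:
N0 13.0767°S, 18.1533°E: 651.1 mi
N3 26.9345°S, 13.3611°E: 562.5 mi
N1 12.0289°S, 7.6584°E: 533.1 mi
N2 13.4587°S, 10.4439°E: 395.5 mi

N0, N3, N1, N2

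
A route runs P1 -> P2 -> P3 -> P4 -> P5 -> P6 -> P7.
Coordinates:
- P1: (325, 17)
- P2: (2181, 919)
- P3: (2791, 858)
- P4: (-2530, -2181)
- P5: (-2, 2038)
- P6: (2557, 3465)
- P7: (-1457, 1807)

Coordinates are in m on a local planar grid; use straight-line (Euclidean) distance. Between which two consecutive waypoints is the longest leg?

P3–P4

Leg distances:
P1→P2: 2063.6 m
P2→P3: 613.0 m
P3→P4: 6127.7 m
P4→P5: 4918.4 m
P5→P6: 2930.0 m
P6→P7: 4342.9 m
The longest leg is P3–P4 at 6127.7 m.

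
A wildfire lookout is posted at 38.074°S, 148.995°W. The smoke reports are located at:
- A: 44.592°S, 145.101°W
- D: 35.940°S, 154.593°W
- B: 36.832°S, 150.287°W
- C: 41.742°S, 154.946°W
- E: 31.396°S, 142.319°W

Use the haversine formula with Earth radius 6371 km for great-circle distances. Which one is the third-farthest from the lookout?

C

Distance to each, sorted:
E: 960.4 km
A: 794.1 km
C: 650.9 km
D: 550.7 km
B: 179.1 km
The third-farthest is C at 650.9 km.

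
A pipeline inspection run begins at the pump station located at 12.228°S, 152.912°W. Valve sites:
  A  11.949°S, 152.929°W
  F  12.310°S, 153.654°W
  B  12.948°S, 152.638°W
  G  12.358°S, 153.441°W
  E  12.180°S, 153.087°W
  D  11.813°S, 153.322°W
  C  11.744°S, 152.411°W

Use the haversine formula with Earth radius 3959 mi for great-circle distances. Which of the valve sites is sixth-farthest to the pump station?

Distance to each, sorted:
B: 53.1 mi
F: 50.4 mi
C: 47.6 mi
D: 39.9 mi
G: 36.8 mi
A: 19.3 mi
E: 12.3 mi
The sixth-farthest is A at 19.3 mi.

A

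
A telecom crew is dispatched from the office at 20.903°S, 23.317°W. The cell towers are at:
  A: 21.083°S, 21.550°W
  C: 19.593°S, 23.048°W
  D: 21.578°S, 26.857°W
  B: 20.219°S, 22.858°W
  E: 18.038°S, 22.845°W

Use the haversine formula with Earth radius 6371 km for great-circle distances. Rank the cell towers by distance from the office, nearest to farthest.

B, C, A, E, D

Distances from the office:
B 20.219°S, 22.858°W: 89.8 km
C 19.593°S, 23.048°W: 148.3 km
A 21.083°S, 21.550°W: 184.5 km
E 18.038°S, 22.845°W: 322.4 km
D 21.578°S, 26.857°W: 374.5 km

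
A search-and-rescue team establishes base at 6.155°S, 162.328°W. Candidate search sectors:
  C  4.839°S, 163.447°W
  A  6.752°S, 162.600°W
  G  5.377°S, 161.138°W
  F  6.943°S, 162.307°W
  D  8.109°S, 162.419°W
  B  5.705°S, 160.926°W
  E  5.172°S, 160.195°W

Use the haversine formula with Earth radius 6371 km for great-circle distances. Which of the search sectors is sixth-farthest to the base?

Distance to each, sorted:
E: 260.1 km
D: 217.5 km
C: 191.7 km
B: 162.9 km
G: 157.5 km
F: 87.7 km
A: 72.9 km
The sixth-farthest is F at 87.7 km.

F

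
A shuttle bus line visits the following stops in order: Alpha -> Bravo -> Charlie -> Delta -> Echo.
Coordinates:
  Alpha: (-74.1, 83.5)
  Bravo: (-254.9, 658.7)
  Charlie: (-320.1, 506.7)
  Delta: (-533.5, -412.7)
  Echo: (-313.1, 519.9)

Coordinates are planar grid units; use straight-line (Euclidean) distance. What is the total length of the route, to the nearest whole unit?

Leg distances:
Alpha→Bravo: 602.9  (cumulative 602.9)
Bravo→Charlie: 165.4  (cumulative 768.3)
Charlie→Delta: 943.8  (cumulative 1712.2)
Delta→Echo: 958.3  (cumulative 2670.5)
Total route length ≈ 2670.

2670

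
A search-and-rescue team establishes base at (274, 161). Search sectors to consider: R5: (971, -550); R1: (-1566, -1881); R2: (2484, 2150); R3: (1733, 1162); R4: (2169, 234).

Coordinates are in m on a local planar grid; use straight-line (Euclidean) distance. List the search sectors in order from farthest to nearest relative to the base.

R2, R1, R4, R3, R5

Computing each straight-line distance from (274, 161):
R2 (2484, 2150): 2973.3 m
R1 (-1566, -1881): 2748.7 m
R4 (2169, 234): 1896.4 m
R3 (1733, 1162): 1769.4 m
R5 (971, -550): 995.7 m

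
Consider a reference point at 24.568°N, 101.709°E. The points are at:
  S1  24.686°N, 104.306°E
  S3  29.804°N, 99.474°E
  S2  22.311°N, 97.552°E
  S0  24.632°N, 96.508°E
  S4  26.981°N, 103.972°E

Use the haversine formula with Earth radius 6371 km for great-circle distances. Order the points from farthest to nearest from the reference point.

Distances from the reference point:
S3 29.804°N, 99.474°E: 622.7 km
S0 24.632°N, 96.508°E: 525.9 km
S2 22.311°N, 97.552°E: 492.7 km
S4 26.981°N, 103.972°E: 351.2 km
S1 24.686°N, 104.306°E: 262.8 km

S3, S0, S2, S4, S1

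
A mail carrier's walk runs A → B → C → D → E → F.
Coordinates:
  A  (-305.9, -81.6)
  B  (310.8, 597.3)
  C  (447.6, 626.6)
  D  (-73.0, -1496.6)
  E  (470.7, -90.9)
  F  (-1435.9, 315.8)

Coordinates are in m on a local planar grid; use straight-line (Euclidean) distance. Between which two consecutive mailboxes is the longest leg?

C–D

Leg distances:
A→B: 917.2 m
B→C: 139.9 m
C→D: 2186.1 m
D→E: 1507.2 m
E→F: 1949.5 m
The longest leg is C–D at 2186.1 m.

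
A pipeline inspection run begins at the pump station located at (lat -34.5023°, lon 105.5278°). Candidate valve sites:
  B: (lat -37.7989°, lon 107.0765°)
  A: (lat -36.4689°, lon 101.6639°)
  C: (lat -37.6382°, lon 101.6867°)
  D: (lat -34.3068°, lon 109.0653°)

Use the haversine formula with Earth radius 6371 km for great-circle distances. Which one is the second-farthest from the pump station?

Distances from the pump station ((lat -34.5023°, lon 105.5278°)):
C: 490.6 km
A: 412.5 km
B: 392.0 km
D: 325.3 km
The second-farthest is A at 412.5 km.

A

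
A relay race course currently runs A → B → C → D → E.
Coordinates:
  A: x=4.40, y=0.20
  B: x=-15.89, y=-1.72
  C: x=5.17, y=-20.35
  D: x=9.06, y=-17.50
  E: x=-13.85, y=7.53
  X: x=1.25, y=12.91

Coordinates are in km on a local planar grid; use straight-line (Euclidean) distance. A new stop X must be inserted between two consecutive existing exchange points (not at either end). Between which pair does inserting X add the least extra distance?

Added distance for inserting X between each consecutive pair:
A–B: 15.2 km
B–C: 27.9 km
C–D: 60.1 km
D–E: 13.5 km
Smallest added distance is 13.5 km, inserting between D and E.

between D and E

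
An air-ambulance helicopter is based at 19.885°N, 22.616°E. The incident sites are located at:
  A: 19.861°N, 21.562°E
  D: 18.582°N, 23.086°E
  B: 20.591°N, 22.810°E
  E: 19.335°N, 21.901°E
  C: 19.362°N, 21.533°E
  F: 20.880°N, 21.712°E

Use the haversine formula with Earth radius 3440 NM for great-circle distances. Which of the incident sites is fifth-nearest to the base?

Distance to each, sorted:
B: 43.8 NM
E: 52.2 NM
A: 59.5 NM
C: 68.8 NM
F: 78.5 NM
D: 82.6 NM
The fifth-nearest is F at 78.5 NM.

F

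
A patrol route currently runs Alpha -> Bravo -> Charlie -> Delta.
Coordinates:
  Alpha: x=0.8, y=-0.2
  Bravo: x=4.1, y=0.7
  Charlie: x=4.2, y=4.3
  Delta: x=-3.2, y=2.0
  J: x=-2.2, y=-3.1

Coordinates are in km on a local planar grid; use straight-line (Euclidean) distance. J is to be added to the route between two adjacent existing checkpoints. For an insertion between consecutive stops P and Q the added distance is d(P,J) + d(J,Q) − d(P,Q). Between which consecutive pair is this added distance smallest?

Added distance for inserting J between each consecutive pair:
Alpha–Bravo: 8.1 km
Bravo–Charlie: 13.5 km
Charlie–Delta: 7.2 km
Smallest added distance is 7.2 km, inserting between Charlie and Delta.

between Charlie and Delta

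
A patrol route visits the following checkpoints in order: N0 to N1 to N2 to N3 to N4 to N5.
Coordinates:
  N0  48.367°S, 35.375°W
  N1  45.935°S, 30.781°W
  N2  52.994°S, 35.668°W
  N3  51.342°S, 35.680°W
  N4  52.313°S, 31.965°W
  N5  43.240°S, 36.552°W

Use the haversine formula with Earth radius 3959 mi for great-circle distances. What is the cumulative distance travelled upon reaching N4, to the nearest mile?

1094 mi

Leg distances:
N0→N1: 273.5 mi  (cumulative 273.5 mi)
N1→N2: 534.6 mi  (cumulative 808.0 mi)
N2→N3: 114.2 mi  (cumulative 922.2 mi)
N3→N4: 172.2 mi  (cumulative 1094.4 mi)
Cumulative distance at N4 ≈ 1094 mi.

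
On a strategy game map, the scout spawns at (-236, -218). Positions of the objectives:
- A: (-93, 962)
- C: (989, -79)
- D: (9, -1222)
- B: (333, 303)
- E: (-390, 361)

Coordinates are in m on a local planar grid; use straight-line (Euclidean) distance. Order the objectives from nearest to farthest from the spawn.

E, B, D, A, C

Distance from the spawn at (-236, -218) to each:
E (-390, 361): 599.1 m
B (333, 303): 771.5 m
D (9, -1222): 1033.5 m
A (-93, 962): 1188.6 m
C (989, -79): 1232.9 m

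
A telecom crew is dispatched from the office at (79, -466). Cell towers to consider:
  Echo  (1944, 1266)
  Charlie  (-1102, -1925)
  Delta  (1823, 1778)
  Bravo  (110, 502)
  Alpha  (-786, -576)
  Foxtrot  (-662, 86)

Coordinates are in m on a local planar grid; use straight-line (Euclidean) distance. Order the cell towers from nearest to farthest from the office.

Alpha, Foxtrot, Bravo, Charlie, Echo, Delta

Computing each straight-line distance from (79, -466):
Alpha (-786, -576): 872.0 m
Foxtrot (-662, 86): 924.0 m
Bravo (110, 502): 968.5 m
Charlie (-1102, -1925): 1877.1 m
Echo (1944, 1266): 2545.2 m
Delta (1823, 1778): 2842.0 m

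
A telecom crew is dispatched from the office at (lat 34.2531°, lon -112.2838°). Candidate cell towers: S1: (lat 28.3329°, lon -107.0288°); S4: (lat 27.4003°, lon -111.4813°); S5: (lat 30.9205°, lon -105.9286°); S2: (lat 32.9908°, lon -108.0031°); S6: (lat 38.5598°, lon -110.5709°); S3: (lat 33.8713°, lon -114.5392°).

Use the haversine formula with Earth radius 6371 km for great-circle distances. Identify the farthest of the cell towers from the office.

S1

Distance to each, sorted:
S1: 825.9 km
S4: 765.8 km
S5: 701.1 km
S6: 502.8 km
S2: 420.4 km
S3: 212.0 km
The farthest is S1 at 825.9 km.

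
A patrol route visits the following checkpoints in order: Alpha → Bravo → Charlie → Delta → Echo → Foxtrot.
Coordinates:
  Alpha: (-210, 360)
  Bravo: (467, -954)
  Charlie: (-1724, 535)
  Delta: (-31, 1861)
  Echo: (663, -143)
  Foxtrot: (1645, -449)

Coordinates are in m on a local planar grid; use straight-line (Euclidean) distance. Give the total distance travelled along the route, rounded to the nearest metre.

9427 m

Leg distances:
Alpha→Bravo: 1478.1 m  (cumulative 1478.1 m)
Bravo→Charlie: 2649.1 m  (cumulative 4127.2 m)
Charlie→Delta: 2150.5 m  (cumulative 6277.7 m)
Delta→Echo: 2120.8 m  (cumulative 8398.5 m)
Echo→Foxtrot: 1028.6 m  (cumulative 9427.0 m)
Total route length ≈ 9427 m.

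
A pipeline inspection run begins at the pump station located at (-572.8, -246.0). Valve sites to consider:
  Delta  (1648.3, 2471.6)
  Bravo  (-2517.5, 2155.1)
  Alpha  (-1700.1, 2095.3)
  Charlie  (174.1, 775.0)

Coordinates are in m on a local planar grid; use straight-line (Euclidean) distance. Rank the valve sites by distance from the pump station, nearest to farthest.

Charlie, Alpha, Bravo, Delta

Distance from the pump station at (-572.8, -246.0) to each:
Charlie (174.1, 775.0): 1265.0 m
Alpha (-1700.1, 2095.3): 2598.6 m
Bravo (-2517.5, 2155.1): 3089.8 m
Delta (1648.3, 2471.6): 3509.8 m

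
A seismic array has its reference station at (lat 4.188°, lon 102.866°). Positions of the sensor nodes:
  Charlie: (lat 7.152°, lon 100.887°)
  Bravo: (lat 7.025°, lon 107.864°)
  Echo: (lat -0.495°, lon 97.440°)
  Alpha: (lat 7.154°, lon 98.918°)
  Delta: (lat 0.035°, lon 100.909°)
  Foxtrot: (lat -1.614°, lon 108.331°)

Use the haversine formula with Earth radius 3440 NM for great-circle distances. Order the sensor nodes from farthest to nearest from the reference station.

Computing each great-circle distance from (lat 4.188°, lon 102.866°):
Foxtrot (lat -1.614°, lon 108.331°): 478.4 NM
Echo (lat -0.495°, lon 97.440°): 430.1 NM
Bravo (lat 7.025°, lon 107.864°): 343.8 NM
Alpha (lat 7.154°, lon 98.918°): 295.5 NM
Delta (lat 0.035°, lon 100.909°): 275.6 NM
Charlie (lat 7.152°, lon 100.887°): 213.6 NM

Foxtrot, Echo, Bravo, Alpha, Delta, Charlie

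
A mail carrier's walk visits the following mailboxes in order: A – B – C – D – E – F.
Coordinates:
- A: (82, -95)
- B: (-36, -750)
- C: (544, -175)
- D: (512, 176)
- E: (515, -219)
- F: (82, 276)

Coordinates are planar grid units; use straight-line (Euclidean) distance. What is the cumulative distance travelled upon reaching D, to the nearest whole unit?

1835

Leg distances:
A→B: 665.5  (cumulative 665.5)
B→C: 816.7  (cumulative 1482.3)
C→D: 352.5  (cumulative 1834.7)
Cumulative distance at D ≈ 1835.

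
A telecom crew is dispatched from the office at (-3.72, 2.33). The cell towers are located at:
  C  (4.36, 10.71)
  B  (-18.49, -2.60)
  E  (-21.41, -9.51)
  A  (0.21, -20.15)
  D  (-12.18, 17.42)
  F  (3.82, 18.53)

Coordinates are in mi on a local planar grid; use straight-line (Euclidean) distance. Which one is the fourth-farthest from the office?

D

Distances from the office ((-3.72, 2.33)):
A: 22.8 mi
E: 21.3 mi
F: 17.9 mi
D: 17.3 mi
B: 15.6 mi
C: 11.6 mi
The fourth-farthest is D at 17.3 mi.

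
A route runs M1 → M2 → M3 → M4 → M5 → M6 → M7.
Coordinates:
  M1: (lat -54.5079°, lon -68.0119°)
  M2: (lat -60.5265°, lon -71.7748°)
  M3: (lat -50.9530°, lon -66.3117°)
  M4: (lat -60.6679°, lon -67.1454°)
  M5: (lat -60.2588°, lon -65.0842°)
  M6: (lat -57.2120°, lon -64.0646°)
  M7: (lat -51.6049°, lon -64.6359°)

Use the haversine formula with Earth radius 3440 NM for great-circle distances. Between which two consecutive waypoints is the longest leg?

Leg distances:
M1→M2: 381.0 NM
M2→M3: 603.2 NM
M3→M4: 583.9 NM
M4→M5: 65.8 NM
M5→M6: 185.7 NM
M6→M7: 337.2 NM
The longest leg is M2–M3 at 603.2 NM.

M2–M3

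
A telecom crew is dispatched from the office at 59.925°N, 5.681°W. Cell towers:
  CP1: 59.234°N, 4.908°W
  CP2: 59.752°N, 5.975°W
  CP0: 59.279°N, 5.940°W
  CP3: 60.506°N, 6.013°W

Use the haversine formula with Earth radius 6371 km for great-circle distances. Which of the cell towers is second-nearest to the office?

CP3

Distance to each, sorted:
CP2: 25.3 km
CP3: 67.2 km
CP0: 73.3 km
CP1: 88.3 km
The second-nearest is CP3 at 67.2 km.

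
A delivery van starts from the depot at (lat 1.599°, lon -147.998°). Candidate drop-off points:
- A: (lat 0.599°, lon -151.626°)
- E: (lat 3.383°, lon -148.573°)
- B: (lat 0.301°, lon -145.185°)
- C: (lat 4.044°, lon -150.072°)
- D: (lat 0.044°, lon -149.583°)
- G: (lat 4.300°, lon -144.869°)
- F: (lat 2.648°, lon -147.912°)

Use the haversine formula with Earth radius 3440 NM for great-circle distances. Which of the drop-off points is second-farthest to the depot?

A

Distance to each, sorted:
G: 248.0 NM
A: 225.9 NM
C: 192.4 NM
B: 186.0 NM
D: 133.3 NM
E: 112.5 NM
F: 63.2 NM
The second-farthest is A at 225.9 NM.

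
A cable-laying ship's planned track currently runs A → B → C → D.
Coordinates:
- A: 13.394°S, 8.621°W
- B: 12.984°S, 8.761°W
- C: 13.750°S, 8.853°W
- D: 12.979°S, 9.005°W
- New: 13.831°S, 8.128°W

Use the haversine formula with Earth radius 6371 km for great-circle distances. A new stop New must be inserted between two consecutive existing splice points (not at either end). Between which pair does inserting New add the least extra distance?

Added distance for inserting New between each consecutive pair:
A–B: 140.5 km
B–C: 109.5 km
C–D: 125.6 km
Smallest added distance is 109.5 km, inserting between B and C.

between B and C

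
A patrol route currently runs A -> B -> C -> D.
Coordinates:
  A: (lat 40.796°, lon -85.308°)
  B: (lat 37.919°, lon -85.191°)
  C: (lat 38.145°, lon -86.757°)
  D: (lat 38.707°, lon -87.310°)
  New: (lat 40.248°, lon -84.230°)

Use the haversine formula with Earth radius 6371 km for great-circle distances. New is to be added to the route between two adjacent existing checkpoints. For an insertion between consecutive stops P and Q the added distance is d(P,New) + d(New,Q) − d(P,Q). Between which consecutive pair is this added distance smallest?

Added distance for inserting New between each consecutive pair:
A–B: 61.5 km
B–C: 452.0 km
C–D: 555.6 km
Smallest added distance is 61.5 km, inserting between A and B.

between A and B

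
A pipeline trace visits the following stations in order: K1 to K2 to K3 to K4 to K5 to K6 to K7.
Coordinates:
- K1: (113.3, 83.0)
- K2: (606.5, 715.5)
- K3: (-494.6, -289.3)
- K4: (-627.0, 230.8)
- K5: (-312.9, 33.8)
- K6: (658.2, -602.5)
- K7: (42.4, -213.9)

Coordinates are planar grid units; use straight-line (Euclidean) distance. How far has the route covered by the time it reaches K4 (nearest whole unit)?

Leg distances:
K1→K2: 802.1  (cumulative 802.1)
K2→K3: 1490.7  (cumulative 2292.7)
K3→K4: 536.7  (cumulative 2829.4)
Cumulative distance at K4 ≈ 2829.

2829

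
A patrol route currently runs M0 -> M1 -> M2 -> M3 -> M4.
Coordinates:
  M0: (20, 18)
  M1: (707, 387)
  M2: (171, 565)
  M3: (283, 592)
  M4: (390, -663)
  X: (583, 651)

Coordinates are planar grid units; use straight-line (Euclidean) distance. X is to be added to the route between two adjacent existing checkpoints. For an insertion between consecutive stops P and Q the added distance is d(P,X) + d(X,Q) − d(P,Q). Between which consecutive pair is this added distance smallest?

Added distance for inserting X between each consecutive pair:
M0–M1: 359.0
M1–M2: 147.8
M2–M3: 611.4
M3–M4: 374.3
Smallest added distance is 147.8, inserting between M1 and M2.

between M1 and M2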